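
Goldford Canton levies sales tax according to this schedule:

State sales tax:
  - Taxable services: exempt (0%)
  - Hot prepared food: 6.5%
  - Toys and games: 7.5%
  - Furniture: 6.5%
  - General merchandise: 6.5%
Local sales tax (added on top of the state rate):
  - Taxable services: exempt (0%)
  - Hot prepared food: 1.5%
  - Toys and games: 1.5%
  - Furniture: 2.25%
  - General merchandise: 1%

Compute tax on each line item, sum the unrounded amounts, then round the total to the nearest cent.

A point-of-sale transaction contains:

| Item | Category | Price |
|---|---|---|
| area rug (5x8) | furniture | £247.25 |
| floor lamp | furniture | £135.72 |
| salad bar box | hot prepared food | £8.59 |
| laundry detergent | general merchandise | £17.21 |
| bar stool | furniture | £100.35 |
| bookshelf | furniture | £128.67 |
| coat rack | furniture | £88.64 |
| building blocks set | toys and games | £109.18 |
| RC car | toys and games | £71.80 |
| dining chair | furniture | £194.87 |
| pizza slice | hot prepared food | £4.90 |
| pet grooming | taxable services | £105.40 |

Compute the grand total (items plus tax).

Area rug (5x8) £247.25: furniture → 6.5% + 2.25% local = 8.75% → £21.634375
Floor lamp £135.72: furniture → 6.5% + 2.25% local = 8.75% → £11.8755
Salad bar box £8.59: hot prepared food → 6.5% + 1.5% local = 8% → £0.6872
Laundry detergent £17.21: general merchandise → 6.5% + 1% local = 7.5% → £1.29075
Bar stool £100.35: furniture → 6.5% + 2.25% local = 8.75% → £8.780625
Bookshelf £128.67: furniture → 6.5% + 2.25% local = 8.75% → £11.258625
Coat rack £88.64: furniture → 6.5% + 2.25% local = 8.75% → £7.756
Building blocks set £109.18: toys and games → 7.5% + 1.5% local = 9% → £9.8262
RC car £71.80: toys and games → 7.5% + 1.5% local = 9% → £6.462
Dining chair £194.87: furniture → 6.5% + 2.25% local = 8.75% → £17.051125
Pizza slice £4.90: hot prepared food → 6.5% + 1.5% local = 8% → £0.392
Pet grooming £105.40: taxable services → 0% + 0% local = 0% → £0.00
Subtotal = £1212.58; unrounded tax = £97.0144 → £97.01; total due = £1309.59

£1309.59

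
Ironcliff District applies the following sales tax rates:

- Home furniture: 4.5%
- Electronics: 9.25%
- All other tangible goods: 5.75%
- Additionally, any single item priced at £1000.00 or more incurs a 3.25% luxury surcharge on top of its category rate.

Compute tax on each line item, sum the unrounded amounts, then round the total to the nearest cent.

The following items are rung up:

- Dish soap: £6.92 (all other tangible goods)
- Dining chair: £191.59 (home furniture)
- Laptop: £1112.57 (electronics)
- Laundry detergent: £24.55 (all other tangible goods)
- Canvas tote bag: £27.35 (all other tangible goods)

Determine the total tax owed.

Dish soap £6.92: all other tangible goods → 5.75% → £0.3979
Dining chair £191.59: home furniture → 4.5% → £8.62155
Laptop £1112.57: electronics → 9.25% + 3.25% surcharge = 12.5% → £139.07125
Laundry detergent £24.55: all other tangible goods → 5.75% → £1.411625
Canvas tote bag £27.35: all other tangible goods → 5.75% → £1.572625
Unrounded tax sum = £151.07495 → £151.07

£151.07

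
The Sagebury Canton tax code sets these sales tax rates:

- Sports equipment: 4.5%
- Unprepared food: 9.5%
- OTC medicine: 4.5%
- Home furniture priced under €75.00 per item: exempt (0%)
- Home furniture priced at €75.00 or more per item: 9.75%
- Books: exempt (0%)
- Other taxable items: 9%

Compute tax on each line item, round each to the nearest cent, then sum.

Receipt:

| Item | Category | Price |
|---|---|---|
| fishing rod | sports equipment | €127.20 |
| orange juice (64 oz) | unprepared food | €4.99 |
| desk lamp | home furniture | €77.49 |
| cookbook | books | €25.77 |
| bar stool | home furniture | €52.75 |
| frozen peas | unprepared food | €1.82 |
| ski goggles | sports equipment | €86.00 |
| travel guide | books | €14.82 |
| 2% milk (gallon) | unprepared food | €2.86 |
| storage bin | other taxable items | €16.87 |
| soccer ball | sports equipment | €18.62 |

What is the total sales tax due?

€20.42

Fishing rod €127.20: sports equipment → 4.5% → €5.72
Orange juice (64 oz) €4.99: unprepared food → 9.5% → €0.47
Desk lamp €77.49: home furniture, €75.00 or more → 9.75% → €7.56
Cookbook €25.77: books → 0% → €0.00
Bar stool €52.75: home furniture, under €75.00 → 0% → €0.00
Frozen peas €1.82: unprepared food → 9.5% → €0.17
Ski goggles €86.00: sports equipment → 4.5% → €3.87
Travel guide €14.82: books → 0% → €0.00
2% milk (gallon) €2.86: unprepared food → 9.5% → €0.27
Storage bin €16.87: other taxable items → 9% → €1.52
Soccer ball €18.62: sports equipment → 4.5% → €0.84
Total tax = €5.72 + €0.47 + €7.56 + €0.17 + €3.87 + €0.27 + €1.52 + €0.84 = €20.42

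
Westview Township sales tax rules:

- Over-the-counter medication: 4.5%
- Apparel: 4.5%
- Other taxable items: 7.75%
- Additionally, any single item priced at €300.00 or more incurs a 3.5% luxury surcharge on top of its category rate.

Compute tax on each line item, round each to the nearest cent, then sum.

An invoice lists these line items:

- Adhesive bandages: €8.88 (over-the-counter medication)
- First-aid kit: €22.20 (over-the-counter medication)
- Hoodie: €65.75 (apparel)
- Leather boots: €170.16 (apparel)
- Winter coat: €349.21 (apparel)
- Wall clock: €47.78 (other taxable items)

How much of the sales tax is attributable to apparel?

€38.56

Hoodie €65.75: apparel → 4.5% → €2.96
Leather boots €170.16: apparel → 4.5% → €7.66
Winter coat €349.21: apparel → 4.5% + 3.5% surcharge = 8% → €27.94
Tax on apparel = €2.96 + €7.66 + €27.94 = €38.56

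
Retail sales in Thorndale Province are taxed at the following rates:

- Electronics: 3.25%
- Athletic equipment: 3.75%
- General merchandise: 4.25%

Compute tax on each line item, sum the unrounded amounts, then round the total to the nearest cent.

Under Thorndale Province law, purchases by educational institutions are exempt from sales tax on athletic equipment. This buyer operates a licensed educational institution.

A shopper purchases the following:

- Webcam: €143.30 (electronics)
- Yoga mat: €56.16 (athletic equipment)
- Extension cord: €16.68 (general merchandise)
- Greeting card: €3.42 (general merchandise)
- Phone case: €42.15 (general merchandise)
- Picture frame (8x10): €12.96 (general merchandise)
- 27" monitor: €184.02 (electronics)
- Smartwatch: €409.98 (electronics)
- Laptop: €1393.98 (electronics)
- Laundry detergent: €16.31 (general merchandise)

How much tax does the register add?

€73.16

Webcam €143.30: electronics → 3.25% → €4.65725
Yoga mat €56.16: athletic equipment, buyer-exempt → 0% → €0.00
Extension cord €16.68: general merchandise → 4.25% → €0.7089
Greeting card €3.42: general merchandise → 4.25% → €0.14535
Phone case €42.15: general merchandise → 4.25% → €1.791375
Picture frame (8x10) €12.96: general merchandise → 4.25% → €0.5508
27" monitor €184.02: electronics → 3.25% → €5.98065
Smartwatch €409.98: electronics → 3.25% → €13.32435
Laptop €1393.98: electronics → 3.25% → €45.30435
Laundry detergent €16.31: general merchandise → 4.25% → €0.693175
Unrounded tax sum = €73.1562 → €73.16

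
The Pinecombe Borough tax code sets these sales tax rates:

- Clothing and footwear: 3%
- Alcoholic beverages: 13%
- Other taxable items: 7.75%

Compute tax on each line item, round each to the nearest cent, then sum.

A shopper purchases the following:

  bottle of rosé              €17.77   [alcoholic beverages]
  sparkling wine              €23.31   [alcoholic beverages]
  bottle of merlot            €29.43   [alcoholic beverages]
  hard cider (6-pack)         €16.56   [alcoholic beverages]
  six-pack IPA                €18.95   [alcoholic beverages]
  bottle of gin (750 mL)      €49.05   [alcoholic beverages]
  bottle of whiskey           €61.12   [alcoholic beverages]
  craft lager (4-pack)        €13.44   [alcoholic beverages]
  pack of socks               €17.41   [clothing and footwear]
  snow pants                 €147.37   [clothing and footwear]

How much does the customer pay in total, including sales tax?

€429.21

Bottle of rosé €17.77: alcoholic beverages → 13% → €2.31
Sparkling wine €23.31: alcoholic beverages → 13% → €3.03
Bottle of merlot €29.43: alcoholic beverages → 13% → €3.83
Hard cider (6-pack) €16.56: alcoholic beverages → 13% → €2.15
Six-pack IPA €18.95: alcoholic beverages → 13% → €2.46
Bottle of gin (750 mL) €49.05: alcoholic beverages → 13% → €6.38
Bottle of whiskey €61.12: alcoholic beverages → 13% → €7.95
Craft lager (4-pack) €13.44: alcoholic beverages → 13% → €1.75
Pack of socks €17.41: clothing and footwear → 3% → €0.52
Snow pants €147.37: clothing and footwear → 3% → €4.42
Subtotal = €394.41; tax = €34.80; total due = €429.21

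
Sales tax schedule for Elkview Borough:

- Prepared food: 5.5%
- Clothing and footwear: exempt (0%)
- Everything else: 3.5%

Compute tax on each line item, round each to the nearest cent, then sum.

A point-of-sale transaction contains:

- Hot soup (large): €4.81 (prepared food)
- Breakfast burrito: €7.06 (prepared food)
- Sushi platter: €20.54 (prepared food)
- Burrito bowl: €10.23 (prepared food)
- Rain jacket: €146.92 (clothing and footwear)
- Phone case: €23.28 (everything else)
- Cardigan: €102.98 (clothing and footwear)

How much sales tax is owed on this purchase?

Hot soup (large) €4.81: prepared food → 5.5% → €0.26
Breakfast burrito €7.06: prepared food → 5.5% → €0.39
Sushi platter €20.54: prepared food → 5.5% → €1.13
Burrito bowl €10.23: prepared food → 5.5% → €0.56
Rain jacket €146.92: clothing and footwear → 0% → €0.00
Phone case €23.28: everything else → 3.5% → €0.81
Cardigan €102.98: clothing and footwear → 0% → €0.00
Total tax = €0.26 + €0.39 + €1.13 + €0.56 + €0.81 = €3.15

€3.15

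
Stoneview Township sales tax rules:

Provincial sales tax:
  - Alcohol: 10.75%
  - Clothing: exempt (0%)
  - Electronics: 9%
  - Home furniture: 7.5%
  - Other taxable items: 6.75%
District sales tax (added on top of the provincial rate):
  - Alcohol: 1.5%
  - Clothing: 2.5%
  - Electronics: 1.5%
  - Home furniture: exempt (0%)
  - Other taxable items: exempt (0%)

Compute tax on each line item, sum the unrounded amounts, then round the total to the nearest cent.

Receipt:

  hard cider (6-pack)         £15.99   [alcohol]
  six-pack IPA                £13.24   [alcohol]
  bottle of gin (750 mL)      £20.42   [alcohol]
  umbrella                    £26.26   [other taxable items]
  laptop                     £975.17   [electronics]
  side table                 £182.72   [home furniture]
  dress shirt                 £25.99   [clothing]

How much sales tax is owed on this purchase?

£124.60

Hard cider (6-pack) £15.99: alcohol → 10.75% + 1.5% district = 12.25% → £1.958775
Six-pack IPA £13.24: alcohol → 10.75% + 1.5% district = 12.25% → £1.6219
Bottle of gin (750 mL) £20.42: alcohol → 10.75% + 1.5% district = 12.25% → £2.50145
Umbrella £26.26: other taxable items → 6.75% + 0% district = 6.75% → £1.77255
Laptop £975.17: electronics → 9% + 1.5% district = 10.5% → £102.39285
Side table £182.72: home furniture → 7.5% + 0% district = 7.5% → £13.704
Dress shirt £25.99: clothing → 0% + 2.5% district = 2.5% → £0.64975
Unrounded tax sum = £124.601275 → £124.60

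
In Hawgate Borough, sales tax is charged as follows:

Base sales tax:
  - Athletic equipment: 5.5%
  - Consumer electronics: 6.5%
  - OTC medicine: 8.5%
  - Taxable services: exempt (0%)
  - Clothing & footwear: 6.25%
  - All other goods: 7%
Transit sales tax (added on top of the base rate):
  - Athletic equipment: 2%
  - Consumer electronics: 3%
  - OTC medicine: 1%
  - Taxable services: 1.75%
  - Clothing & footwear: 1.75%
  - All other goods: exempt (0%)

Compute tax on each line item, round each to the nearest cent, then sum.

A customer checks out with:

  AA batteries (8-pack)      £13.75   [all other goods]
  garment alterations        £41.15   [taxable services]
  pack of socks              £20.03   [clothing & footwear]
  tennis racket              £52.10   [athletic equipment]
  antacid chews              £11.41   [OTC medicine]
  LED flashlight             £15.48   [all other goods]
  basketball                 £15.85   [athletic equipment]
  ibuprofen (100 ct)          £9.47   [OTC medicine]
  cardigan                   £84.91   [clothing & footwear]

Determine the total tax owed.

AA batteries (8-pack) £13.75: all other goods → 7% + 0% transit = 7% → £0.96
Garment alterations £41.15: taxable services → 0% + 1.75% transit = 1.75% → £0.72
Pack of socks £20.03: clothing & footwear → 6.25% + 1.75% transit = 8% → £1.60
Tennis racket £52.10: athletic equipment → 5.5% + 2% transit = 7.5% → £3.91
Antacid chews £11.41: OTC medicine → 8.5% + 1% transit = 9.5% → £1.08
LED flashlight £15.48: all other goods → 7% + 0% transit = 7% → £1.08
Basketball £15.85: athletic equipment → 5.5% + 2% transit = 7.5% → £1.19
Ibuprofen (100 ct) £9.47: OTC medicine → 8.5% + 1% transit = 9.5% → £0.90
Cardigan £84.91: clothing & footwear → 6.25% + 1.75% transit = 8% → £6.79
Total tax = £0.96 + £0.72 + £1.60 + £3.91 + £1.08 + £1.08 + £1.19 + £0.90 + £6.79 = £18.23

£18.23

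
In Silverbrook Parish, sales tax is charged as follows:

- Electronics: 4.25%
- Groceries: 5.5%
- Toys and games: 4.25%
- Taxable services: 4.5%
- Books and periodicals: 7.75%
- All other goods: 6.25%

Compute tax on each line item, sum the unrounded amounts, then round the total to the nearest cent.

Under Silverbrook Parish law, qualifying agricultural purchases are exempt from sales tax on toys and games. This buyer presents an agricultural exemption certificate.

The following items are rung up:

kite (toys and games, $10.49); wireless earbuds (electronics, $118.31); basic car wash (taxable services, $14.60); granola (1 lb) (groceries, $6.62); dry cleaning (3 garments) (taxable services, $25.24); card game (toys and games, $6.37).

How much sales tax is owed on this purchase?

$7.19

Kite $10.49: toys and games, buyer-exempt → 0% → $0.00
Wireless earbuds $118.31: electronics → 4.25% → $5.028175
Basic car wash $14.60: taxable services → 4.5% → $0.657
Granola (1 lb) $6.62: groceries → 5.5% → $0.3641
Dry cleaning (3 garments) $25.24: taxable services → 4.5% → $1.1358
Card game $6.37: toys and games, buyer-exempt → 0% → $0.00
Unrounded tax sum = $7.185075 → $7.19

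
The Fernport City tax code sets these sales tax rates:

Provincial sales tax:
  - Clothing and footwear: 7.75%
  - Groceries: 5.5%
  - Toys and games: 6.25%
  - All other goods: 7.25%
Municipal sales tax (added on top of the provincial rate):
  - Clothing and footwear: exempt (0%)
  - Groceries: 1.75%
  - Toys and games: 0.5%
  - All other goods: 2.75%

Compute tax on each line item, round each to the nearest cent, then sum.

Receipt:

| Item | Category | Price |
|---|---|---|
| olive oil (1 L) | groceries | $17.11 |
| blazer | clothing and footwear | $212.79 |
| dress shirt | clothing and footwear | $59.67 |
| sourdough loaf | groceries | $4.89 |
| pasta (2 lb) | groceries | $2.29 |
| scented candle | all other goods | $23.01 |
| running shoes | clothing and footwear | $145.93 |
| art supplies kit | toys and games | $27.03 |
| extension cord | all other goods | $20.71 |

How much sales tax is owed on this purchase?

$40.37

Olive oil (1 L) $17.11: groceries → 5.5% + 1.75% municipal = 7.25% → $1.24
Blazer $212.79: clothing and footwear → 7.75% + 0% municipal = 7.75% → $16.49
Dress shirt $59.67: clothing and footwear → 7.75% + 0% municipal = 7.75% → $4.62
Sourdough loaf $4.89: groceries → 5.5% + 1.75% municipal = 7.25% → $0.35
Pasta (2 lb) $2.29: groceries → 5.5% + 1.75% municipal = 7.25% → $0.17
Scented candle $23.01: all other goods → 7.25% + 2.75% municipal = 10% → $2.30
Running shoes $145.93: clothing and footwear → 7.75% + 0% municipal = 7.75% → $11.31
Art supplies kit $27.03: toys and games → 6.25% + 0.5% municipal = 6.75% → $1.82
Extension cord $20.71: all other goods → 7.25% + 2.75% municipal = 10% → $2.07
Total tax = $1.24 + $16.49 + $4.62 + $0.35 + $0.17 + $2.30 + $11.31 + $1.82 + $2.07 = $40.37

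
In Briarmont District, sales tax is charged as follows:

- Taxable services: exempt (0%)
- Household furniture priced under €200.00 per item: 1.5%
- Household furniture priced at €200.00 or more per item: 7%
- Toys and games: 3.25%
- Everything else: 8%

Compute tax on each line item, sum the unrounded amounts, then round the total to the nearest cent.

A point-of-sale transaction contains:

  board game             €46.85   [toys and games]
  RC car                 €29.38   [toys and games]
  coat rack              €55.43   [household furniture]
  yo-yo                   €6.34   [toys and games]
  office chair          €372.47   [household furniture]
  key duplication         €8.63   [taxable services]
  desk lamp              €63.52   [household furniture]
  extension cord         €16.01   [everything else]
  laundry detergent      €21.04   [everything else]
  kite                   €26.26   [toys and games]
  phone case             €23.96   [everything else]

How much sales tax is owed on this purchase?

€36.27

Board game €46.85: toys and games → 3.25% → €1.522625
RC car €29.38: toys and games → 3.25% → €0.95485
Coat rack €55.43: household furniture, under €200.00 → 1.5% → €0.83145
Yo-yo €6.34: toys and games → 3.25% → €0.20605
Office chair €372.47: household furniture, €200.00 or more → 7% → €26.0729
Key duplication €8.63: taxable services → 0% → €0.00
Desk lamp €63.52: household furniture, under €200.00 → 1.5% → €0.9528
Extension cord €16.01: everything else → 8% → €1.2808
Laundry detergent €21.04: everything else → 8% → €1.6832
Kite €26.26: toys and games → 3.25% → €0.85345
Phone case €23.96: everything else → 8% → €1.9168
Unrounded tax sum = €36.274925 → €36.27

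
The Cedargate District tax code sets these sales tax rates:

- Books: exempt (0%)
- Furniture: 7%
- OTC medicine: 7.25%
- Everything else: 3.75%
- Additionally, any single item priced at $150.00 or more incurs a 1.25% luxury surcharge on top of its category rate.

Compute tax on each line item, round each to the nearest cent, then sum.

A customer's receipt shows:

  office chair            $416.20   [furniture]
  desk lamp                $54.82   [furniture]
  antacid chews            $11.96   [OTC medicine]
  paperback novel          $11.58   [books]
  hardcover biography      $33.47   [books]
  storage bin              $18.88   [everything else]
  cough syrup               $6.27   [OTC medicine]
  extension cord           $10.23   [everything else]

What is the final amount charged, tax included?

$604.00

Office chair $416.20: furniture → 7% + 1.25% surcharge = 8.25% → $34.34
Desk lamp $54.82: furniture → 7% → $3.84
Antacid chews $11.96: OTC medicine → 7.25% → $0.87
Paperback novel $11.58: books → 0% → $0.00
Hardcover biography $33.47: books → 0% → $0.00
Storage bin $18.88: everything else → 3.75% → $0.71
Cough syrup $6.27: OTC medicine → 7.25% → $0.45
Extension cord $10.23: everything else → 3.75% → $0.38
Subtotal = $563.41; tax = $40.59; total due = $604.00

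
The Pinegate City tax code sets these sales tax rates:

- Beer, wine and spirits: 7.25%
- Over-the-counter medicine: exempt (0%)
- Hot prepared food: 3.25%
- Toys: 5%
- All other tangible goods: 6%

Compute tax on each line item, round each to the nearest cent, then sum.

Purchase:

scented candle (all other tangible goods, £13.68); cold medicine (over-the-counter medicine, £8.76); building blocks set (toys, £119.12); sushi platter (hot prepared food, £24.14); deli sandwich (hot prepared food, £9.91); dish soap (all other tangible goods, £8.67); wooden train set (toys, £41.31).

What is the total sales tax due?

£10.47

Scented candle £13.68: all other tangible goods → 6% → £0.82
Cold medicine £8.76: over-the-counter medicine → 0% → £0.00
Building blocks set £119.12: toys → 5% → £5.96
Sushi platter £24.14: hot prepared food → 3.25% → £0.78
Deli sandwich £9.91: hot prepared food → 3.25% → £0.32
Dish soap £8.67: all other tangible goods → 6% → £0.52
Wooden train set £41.31: toys → 5% → £2.07
Total tax = £0.82 + £5.96 + £0.78 + £0.32 + £0.52 + £2.07 = £10.47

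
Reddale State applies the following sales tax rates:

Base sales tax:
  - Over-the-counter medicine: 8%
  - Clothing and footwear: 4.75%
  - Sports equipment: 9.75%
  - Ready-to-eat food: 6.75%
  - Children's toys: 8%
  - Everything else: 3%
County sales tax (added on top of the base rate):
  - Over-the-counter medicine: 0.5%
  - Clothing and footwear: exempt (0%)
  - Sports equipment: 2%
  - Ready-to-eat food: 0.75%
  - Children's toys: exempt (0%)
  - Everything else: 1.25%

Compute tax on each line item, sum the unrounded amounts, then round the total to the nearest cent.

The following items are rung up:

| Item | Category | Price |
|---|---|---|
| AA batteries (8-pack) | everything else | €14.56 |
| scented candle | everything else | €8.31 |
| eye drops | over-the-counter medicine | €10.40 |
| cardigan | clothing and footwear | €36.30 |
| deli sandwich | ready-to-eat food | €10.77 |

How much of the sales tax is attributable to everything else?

€0.97

AA batteries (8-pack) €14.56: everything else → 3% + 1.25% county = 4.25% → €0.6188
Scented candle €8.31: everything else → 3% + 1.25% county = 4.25% → €0.353175
Tax on everything else: unrounded sum = €0.971975 → €0.97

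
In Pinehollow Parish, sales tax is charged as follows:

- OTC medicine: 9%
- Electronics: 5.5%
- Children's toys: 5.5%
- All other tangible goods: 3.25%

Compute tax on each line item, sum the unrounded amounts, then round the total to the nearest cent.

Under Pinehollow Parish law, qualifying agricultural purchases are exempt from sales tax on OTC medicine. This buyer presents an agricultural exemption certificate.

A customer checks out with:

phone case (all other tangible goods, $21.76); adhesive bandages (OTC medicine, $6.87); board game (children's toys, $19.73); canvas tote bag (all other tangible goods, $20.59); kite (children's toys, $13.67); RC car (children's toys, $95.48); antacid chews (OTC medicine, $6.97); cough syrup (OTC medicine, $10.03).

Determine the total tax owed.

Phone case $21.76: all other tangible goods → 3.25% → $0.7072
Adhesive bandages $6.87: OTC medicine, buyer-exempt → 0% → $0.00
Board game $19.73: children's toys → 5.5% → $1.08515
Canvas tote bag $20.59: all other tangible goods → 3.25% → $0.669175
Kite $13.67: children's toys → 5.5% → $0.75185
RC car $95.48: children's toys → 5.5% → $5.2514
Antacid chews $6.97: OTC medicine, buyer-exempt → 0% → $0.00
Cough syrup $10.03: OTC medicine, buyer-exempt → 0% → $0.00
Unrounded tax sum = $8.464775 → $8.46

$8.46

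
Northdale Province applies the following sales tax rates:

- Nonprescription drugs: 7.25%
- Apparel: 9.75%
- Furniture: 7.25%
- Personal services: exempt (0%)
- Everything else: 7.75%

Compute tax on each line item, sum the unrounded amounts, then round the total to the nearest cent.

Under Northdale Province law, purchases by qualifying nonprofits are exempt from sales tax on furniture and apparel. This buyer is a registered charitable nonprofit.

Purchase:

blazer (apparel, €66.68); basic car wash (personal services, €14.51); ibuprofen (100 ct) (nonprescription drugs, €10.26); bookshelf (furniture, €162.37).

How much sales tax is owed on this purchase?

€0.74

Blazer €66.68: apparel, buyer-exempt → 0% → €0.00
Basic car wash €14.51: personal services → 0% → €0.00
Ibuprofen (100 ct) €10.26: nonprescription drugs → 7.25% → €0.74385
Bookshelf €162.37: furniture, buyer-exempt → 0% → €0.00
Unrounded tax sum = €0.74385 → €0.74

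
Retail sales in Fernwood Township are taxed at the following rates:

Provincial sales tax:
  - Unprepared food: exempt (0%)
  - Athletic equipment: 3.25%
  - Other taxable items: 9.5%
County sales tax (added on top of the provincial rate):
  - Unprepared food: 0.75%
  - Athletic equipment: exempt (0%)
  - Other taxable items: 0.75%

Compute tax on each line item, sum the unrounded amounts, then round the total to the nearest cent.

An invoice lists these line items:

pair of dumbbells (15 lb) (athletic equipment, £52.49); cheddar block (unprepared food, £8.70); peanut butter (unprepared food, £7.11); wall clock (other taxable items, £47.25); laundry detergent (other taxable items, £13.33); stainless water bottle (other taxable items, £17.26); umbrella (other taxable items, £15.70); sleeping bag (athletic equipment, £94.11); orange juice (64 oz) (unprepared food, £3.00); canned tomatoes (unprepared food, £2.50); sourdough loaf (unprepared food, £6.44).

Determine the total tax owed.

Pair of dumbbells (15 lb) £52.49: athletic equipment → 3.25% + 0% county = 3.25% → £1.705925
Cheddar block £8.70: unprepared food → 0% + 0.75% county = 0.75% → £0.06525
Peanut butter £7.11: unprepared food → 0% + 0.75% county = 0.75% → £0.053325
Wall clock £47.25: other taxable items → 9.5% + 0.75% county = 10.25% → £4.843125
Laundry detergent £13.33: other taxable items → 9.5% + 0.75% county = 10.25% → £1.366325
Stainless water bottle £17.26: other taxable items → 9.5% + 0.75% county = 10.25% → £1.76915
Umbrella £15.70: other taxable items → 9.5% + 0.75% county = 10.25% → £1.60925
Sleeping bag £94.11: athletic equipment → 3.25% + 0% county = 3.25% → £3.058575
Orange juice (64 oz) £3.00: unprepared food → 0% + 0.75% county = 0.75% → £0.0225
Canned tomatoes £2.50: unprepared food → 0% + 0.75% county = 0.75% → £0.01875
Sourdough loaf £6.44: unprepared food → 0% + 0.75% county = 0.75% → £0.0483
Unrounded tax sum = £14.560475 → £14.56

£14.56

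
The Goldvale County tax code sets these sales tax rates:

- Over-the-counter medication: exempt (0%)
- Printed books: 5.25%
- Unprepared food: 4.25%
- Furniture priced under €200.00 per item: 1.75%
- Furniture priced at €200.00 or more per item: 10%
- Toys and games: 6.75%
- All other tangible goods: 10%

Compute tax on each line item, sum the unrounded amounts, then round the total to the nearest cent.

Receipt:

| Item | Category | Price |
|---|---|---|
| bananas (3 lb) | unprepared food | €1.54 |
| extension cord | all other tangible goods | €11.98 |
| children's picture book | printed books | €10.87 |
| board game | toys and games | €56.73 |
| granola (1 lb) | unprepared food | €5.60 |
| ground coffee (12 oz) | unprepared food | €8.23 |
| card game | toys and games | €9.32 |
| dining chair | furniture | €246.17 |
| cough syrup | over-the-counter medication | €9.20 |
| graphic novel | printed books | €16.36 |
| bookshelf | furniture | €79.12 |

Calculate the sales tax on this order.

Bananas (3 lb) €1.54: unprepared food → 4.25% → €0.06545
Extension cord €11.98: all other tangible goods → 10% → €1.198
Children's picture book €10.87: printed books → 5.25% → €0.570675
Board game €56.73: toys and games → 6.75% → €3.829275
Granola (1 lb) €5.60: unprepared food → 4.25% → €0.238
Ground coffee (12 oz) €8.23: unprepared food → 4.25% → €0.349775
Card game €9.32: toys and games → 6.75% → €0.6291
Dining chair €246.17: furniture, €200.00 or more → 10% → €24.617
Cough syrup €9.20: over-the-counter medication → 0% → €0.00
Graphic novel €16.36: printed books → 5.25% → €0.8589
Bookshelf €79.12: furniture, under €200.00 → 1.75% → €1.3846
Unrounded tax sum = €33.740775 → €33.74

€33.74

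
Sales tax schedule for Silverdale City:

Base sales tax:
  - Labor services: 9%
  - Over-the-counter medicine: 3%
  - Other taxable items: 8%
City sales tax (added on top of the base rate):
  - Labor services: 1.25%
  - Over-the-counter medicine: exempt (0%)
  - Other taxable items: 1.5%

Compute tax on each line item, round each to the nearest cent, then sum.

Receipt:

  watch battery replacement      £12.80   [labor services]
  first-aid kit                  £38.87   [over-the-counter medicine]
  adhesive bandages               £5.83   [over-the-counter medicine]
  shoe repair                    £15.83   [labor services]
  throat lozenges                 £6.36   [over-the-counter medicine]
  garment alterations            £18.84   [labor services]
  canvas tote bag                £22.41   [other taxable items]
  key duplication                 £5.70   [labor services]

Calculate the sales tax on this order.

£9.10

Watch battery replacement £12.80: labor services → 9% + 1.25% city = 10.25% → £1.31
First-aid kit £38.87: over-the-counter medicine → 3% + 0% city = 3% → £1.17
Adhesive bandages £5.83: over-the-counter medicine → 3% + 0% city = 3% → £0.17
Shoe repair £15.83: labor services → 9% + 1.25% city = 10.25% → £1.62
Throat lozenges £6.36: over-the-counter medicine → 3% + 0% city = 3% → £0.19
Garment alterations £18.84: labor services → 9% + 1.25% city = 10.25% → £1.93
Canvas tote bag £22.41: other taxable items → 8% + 1.5% city = 9.5% → £2.13
Key duplication £5.70: labor services → 9% + 1.25% city = 10.25% → £0.58
Total tax = £1.31 + £1.17 + £0.17 + £1.62 + £0.19 + £1.93 + £2.13 + £0.58 = £9.10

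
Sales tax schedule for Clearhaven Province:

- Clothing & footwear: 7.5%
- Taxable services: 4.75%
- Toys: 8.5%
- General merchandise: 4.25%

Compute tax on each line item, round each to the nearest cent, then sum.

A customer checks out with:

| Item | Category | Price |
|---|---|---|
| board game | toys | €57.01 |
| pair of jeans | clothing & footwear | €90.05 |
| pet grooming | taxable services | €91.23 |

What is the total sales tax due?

€15.93

Board game €57.01: toys → 8.5% → €4.85
Pair of jeans €90.05: clothing & footwear → 7.5% → €6.75
Pet grooming €91.23: taxable services → 4.75% → €4.33
Total tax = €4.85 + €6.75 + €4.33 = €15.93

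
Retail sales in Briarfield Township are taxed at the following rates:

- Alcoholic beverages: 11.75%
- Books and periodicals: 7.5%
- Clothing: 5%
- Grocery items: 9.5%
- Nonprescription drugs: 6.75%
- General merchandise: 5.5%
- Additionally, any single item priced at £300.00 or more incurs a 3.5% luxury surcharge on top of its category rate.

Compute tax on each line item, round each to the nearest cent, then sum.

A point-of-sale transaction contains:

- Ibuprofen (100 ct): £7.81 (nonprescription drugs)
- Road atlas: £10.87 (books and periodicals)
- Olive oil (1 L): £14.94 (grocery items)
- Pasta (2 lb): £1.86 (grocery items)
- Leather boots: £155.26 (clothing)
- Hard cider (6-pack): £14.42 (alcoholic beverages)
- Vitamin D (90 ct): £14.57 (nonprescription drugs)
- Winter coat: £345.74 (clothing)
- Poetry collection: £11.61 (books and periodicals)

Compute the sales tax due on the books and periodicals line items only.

Road atlas £10.87: books and periodicals → 7.5% → £0.82
Poetry collection £11.61: books and periodicals → 7.5% → £0.87
Tax on books and periodicals = £0.82 + £0.87 = £1.69

£1.69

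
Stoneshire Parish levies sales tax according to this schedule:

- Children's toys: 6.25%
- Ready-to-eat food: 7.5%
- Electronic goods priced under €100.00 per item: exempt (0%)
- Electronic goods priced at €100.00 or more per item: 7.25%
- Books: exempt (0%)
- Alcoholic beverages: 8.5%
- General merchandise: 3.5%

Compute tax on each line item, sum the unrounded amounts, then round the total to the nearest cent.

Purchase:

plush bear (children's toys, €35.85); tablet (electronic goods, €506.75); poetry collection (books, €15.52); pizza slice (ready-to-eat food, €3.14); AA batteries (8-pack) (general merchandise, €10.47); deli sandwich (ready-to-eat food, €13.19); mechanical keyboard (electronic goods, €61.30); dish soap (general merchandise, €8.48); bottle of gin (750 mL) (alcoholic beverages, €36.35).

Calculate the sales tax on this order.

€43.96

Plush bear €35.85: children's toys → 6.25% → €2.240625
Tablet €506.75: electronic goods, €100.00 or more → 7.25% → €36.739375
Poetry collection €15.52: books → 0% → €0.00
Pizza slice €3.14: ready-to-eat food → 7.5% → €0.2355
AA batteries (8-pack) €10.47: general merchandise → 3.5% → €0.36645
Deli sandwich €13.19: ready-to-eat food → 7.5% → €0.98925
Mechanical keyboard €61.30: electronic goods, under €100.00 → 0% → €0.00
Dish soap €8.48: general merchandise → 3.5% → €0.2968
Bottle of gin (750 mL) €36.35: alcoholic beverages → 8.5% → €3.08975
Unrounded tax sum = €43.95775 → €43.96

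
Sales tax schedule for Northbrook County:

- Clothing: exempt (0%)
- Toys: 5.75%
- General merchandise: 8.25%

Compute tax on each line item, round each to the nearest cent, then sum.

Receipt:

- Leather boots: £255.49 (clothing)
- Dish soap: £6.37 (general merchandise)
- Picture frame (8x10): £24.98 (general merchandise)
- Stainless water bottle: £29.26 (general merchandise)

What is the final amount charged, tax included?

Leather boots £255.49: clothing → 0% → £0.00
Dish soap £6.37: general merchandise → 8.25% → £0.53
Picture frame (8x10) £24.98: general merchandise → 8.25% → £2.06
Stainless water bottle £29.26: general merchandise → 8.25% → £2.41
Subtotal = £316.10; tax = £5.00; total due = £321.10

£321.10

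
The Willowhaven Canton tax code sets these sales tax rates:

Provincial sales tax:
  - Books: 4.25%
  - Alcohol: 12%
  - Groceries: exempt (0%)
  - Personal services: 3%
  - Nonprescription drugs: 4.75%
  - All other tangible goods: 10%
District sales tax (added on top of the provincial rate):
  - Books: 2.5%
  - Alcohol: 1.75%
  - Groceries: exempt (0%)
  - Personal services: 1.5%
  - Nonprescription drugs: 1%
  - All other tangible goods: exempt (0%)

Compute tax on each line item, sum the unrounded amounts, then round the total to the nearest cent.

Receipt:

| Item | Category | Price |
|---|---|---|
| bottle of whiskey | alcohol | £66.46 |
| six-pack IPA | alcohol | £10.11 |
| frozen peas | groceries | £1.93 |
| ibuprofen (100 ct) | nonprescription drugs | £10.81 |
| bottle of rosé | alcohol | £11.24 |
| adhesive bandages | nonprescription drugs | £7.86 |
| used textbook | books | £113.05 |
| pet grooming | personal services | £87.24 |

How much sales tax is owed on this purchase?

£24.70

Bottle of whiskey £66.46: alcohol → 12% + 1.75% district = 13.75% → £9.13825
Six-pack IPA £10.11: alcohol → 12% + 1.75% district = 13.75% → £1.390125
Frozen peas £1.93: groceries → 0% + 0% district = 0% → £0.00
Ibuprofen (100 ct) £10.81: nonprescription drugs → 4.75% + 1% district = 5.75% → £0.621575
Bottle of rosé £11.24: alcohol → 12% + 1.75% district = 13.75% → £1.5455
Adhesive bandages £7.86: nonprescription drugs → 4.75% + 1% district = 5.75% → £0.45195
Used textbook £113.05: books → 4.25% + 2.5% district = 6.75% → £7.630875
Pet grooming £87.24: personal services → 3% + 1.5% district = 4.5% → £3.9258
Unrounded tax sum = £24.704075 → £24.70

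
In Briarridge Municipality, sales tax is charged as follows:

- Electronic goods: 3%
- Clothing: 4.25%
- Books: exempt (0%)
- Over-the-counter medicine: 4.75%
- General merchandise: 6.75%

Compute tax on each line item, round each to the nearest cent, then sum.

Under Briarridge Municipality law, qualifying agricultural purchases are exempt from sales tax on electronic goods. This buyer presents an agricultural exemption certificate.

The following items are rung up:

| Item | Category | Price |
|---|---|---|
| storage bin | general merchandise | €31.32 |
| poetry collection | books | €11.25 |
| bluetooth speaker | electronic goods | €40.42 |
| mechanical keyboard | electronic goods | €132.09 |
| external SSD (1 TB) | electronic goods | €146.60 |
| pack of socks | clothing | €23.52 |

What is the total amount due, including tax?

Storage bin €31.32: general merchandise → 6.75% → €2.11
Poetry collection €11.25: books → 0% → €0.00
Bluetooth speaker €40.42: electronic goods, buyer-exempt → 0% → €0.00
Mechanical keyboard €132.09: electronic goods, buyer-exempt → 0% → €0.00
External SSD (1 TB) €146.60: electronic goods, buyer-exempt → 0% → €0.00
Pack of socks €23.52: clothing → 4.25% → €1.00
Subtotal = €385.20; tax = €3.11; total due = €388.31

€388.31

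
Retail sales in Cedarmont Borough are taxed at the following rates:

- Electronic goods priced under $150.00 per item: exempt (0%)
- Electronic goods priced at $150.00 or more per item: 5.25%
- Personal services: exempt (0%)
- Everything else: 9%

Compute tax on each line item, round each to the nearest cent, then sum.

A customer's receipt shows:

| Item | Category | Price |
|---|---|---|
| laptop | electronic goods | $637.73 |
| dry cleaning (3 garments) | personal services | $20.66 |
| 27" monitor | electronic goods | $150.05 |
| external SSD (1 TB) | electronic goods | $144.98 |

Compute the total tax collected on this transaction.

$41.36

Laptop $637.73: electronic goods, $150.00 or more → 5.25% → $33.48
Dry cleaning (3 garments) $20.66: personal services → 0% → $0.00
27" monitor $150.05: electronic goods, $150.00 or more → 5.25% → $7.88
External SSD (1 TB) $144.98: electronic goods, under $150.00 → 0% → $0.00
Total tax = $33.48 + $7.88 = $41.36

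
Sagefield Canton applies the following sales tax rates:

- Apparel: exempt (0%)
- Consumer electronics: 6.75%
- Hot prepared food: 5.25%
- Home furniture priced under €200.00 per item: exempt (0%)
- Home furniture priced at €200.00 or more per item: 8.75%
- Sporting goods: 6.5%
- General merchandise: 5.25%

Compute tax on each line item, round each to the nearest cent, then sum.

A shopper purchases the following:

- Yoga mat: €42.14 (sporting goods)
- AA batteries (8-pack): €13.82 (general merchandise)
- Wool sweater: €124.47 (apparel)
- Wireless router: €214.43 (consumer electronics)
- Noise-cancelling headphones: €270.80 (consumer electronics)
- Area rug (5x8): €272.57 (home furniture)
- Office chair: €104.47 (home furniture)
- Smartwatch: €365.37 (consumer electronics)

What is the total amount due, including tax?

Yoga mat €42.14: sporting goods → 6.5% → €2.74
AA batteries (8-pack) €13.82: general merchandise → 5.25% → €0.73
Wool sweater €124.47: apparel → 0% → €0.00
Wireless router €214.43: consumer electronics → 6.75% → €14.47
Noise-cancelling headphones €270.80: consumer electronics → 6.75% → €18.28
Area rug (5x8) €272.57: home furniture, €200.00 or more → 8.75% → €23.85
Office chair €104.47: home furniture, under €200.00 → 0% → €0.00
Smartwatch €365.37: consumer electronics → 6.75% → €24.66
Subtotal = €1408.07; tax = €84.73; total due = €1492.80

€1492.80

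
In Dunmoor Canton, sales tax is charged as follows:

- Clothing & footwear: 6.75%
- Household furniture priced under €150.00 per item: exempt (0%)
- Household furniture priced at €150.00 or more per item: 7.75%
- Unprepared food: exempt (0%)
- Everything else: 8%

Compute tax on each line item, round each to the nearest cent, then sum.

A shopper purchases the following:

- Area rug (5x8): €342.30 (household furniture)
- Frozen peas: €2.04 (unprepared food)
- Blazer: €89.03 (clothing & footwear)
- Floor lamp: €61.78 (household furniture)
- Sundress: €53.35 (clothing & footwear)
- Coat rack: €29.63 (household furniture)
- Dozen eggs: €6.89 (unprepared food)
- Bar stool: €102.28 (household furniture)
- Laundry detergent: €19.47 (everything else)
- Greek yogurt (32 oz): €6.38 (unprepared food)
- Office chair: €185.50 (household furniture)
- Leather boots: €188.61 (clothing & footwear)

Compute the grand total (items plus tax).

€1152.07

Area rug (5x8) €342.30: household furniture, €150.00 or more → 7.75% → €26.53
Frozen peas €2.04: unprepared food → 0% → €0.00
Blazer €89.03: clothing & footwear → 6.75% → €6.01
Floor lamp €61.78: household furniture, under €150.00 → 0% → €0.00
Sundress €53.35: clothing & footwear → 6.75% → €3.60
Coat rack €29.63: household furniture, under €150.00 → 0% → €0.00
Dozen eggs €6.89: unprepared food → 0% → €0.00
Bar stool €102.28: household furniture, under €150.00 → 0% → €0.00
Laundry detergent €19.47: everything else → 8% → €1.56
Greek yogurt (32 oz) €6.38: unprepared food → 0% → €0.00
Office chair €185.50: household furniture, €150.00 or more → 7.75% → €14.38
Leather boots €188.61: clothing & footwear → 6.75% → €12.73
Subtotal = €1087.26; tax = €64.81; total due = €1152.07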